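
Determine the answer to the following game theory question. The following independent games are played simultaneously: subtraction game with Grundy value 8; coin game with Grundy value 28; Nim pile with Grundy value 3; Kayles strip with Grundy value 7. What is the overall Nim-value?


By the Sprague-Grundy theorem, the Grundy value of a sum of games is the XOR of individual Grundy values.
subtraction game: Grundy value = 8. Running XOR: 0 XOR 8 = 8
coin game: Grundy value = 28. Running XOR: 8 XOR 28 = 20
Nim pile: Grundy value = 3. Running XOR: 20 XOR 3 = 23
Kayles strip: Grundy value = 7. Running XOR: 23 XOR 7 = 16
The combined Grundy value is 16.

16


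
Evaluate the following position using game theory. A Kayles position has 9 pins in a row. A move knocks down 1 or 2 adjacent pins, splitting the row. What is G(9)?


Kayles: a move removes 1 or 2 adjacent pins from a contiguous row.
Removing pins from a row of k leaves two independent rows (a, b) with a + b = k - 1 (one pin) or a + b = k - 2 (two pins); an end removal gives a = 0.
By Sprague-Grundy, G(k) = mex{ G(a) XOR G(b) } over all these splits. G(0) = 0.
G(1): splits (0,0):0^0=0 -> mex({0}) = 1
G(2): splits (0,1):0^1=1 (0,0):0^0=0 -> mex({0, 1}) = 2
G(3): splits (0,2):0^2=2 (1,1):1^1=0 (0,1):0^1=1 -> mex({0, 1, 2}) = 3
G(4): splits (0,3):0^3=3 (1,2):1^2=3 (0,2):0^2=2 (1,1):1^1=0 -> mex({0, 2, 3}) = 1
G(5): splits (0,4):0^1=1 (1,3):1^3=2 (2,2):2^2=0 (0,3):0^3=3 (1,2):1^2=3 -> mex({0, 1, 2, 3}) = 4
G(6) = mex({0, 1, 2, 4}) = 3
G(7) = mex({0, 1, 3, 4, 5}) = 2
G(8) = mex({0, 2, 3, 5, 6}) = 1
G(9) = mex({0, 1, 2, 3, 6, 7}) = 4
Therefore G(9) = 4.

4


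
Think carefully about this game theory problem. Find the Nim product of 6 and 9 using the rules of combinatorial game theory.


Nim multiplication is bilinear over XOR: (u XOR v) * w = (u*w) XOR (v*w).
So we split each operand into its bit components and XOR the pairwise Nim products.
6 = 2 + 4 (as XOR of powers of 2).
9 = 1 + 8 (as XOR of powers of 2).
Using the standard Nim-product table on single bits:
  2*2 = 3,   2*4 = 8,   2*8 = 12,
  4*4 = 6,   4*8 = 11,  8*8 = 13,
and  1*x = x (identity), k*l = l*k (commutative).
Pairwise Nim products:
  2 * 1 = 2
  2 * 8 = 12
  4 * 1 = 4
  4 * 8 = 11
XOR them: 2 XOR 12 XOR 4 XOR 11 = 1.
Result: 6 * 9 = 1 (in Nim).

1


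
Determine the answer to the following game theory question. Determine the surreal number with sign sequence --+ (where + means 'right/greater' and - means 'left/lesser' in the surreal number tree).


Sign expansion: --+
Rule: track bounds (lo, hi), initially (-inf, +inf). On '+', the current value becomes lo and we move to the simplest number in (value, hi): value + 1 if hi = +inf, otherwise the midpoint (value + hi)/2. On '-', the current value becomes hi and we move to value - 1 if lo = -inf, otherwise the midpoint (lo + value)/2.
Start at 0.
Step 1: sign = -, move left. Bounds: (-inf, 0). Value = -1
Step 2: sign = -, move left. Bounds: (-inf, -1). Value = -2
Step 3: sign = +, move right. Bounds: (-2, -1). Value = -3/2
The surreal number with sign expansion --+ is -3/2.

-3/2


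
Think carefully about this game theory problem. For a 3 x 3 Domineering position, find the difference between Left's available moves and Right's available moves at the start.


Board is 3 x 3 (rows x cols).
Left (vertical) placements: (rows-1) * cols = 2 * 3 = 6
Right (horizontal) placements: rows * (cols-1) = 3 * 2 = 6
Advantage = Left - Right = 6 - 6 = 0

0


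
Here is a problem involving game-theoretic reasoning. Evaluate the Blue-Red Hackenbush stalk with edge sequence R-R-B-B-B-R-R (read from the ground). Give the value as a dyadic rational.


Edges (from ground): R-R-B-B-B-R-R
By Berlekamp's sign-expansion rule, a Blue-Red Hackenbush stalk has the value of the surreal number whose sign sequence is the edge sequence with B -> + and R -> -.
Sign sequence: --+++--
Trace the sign expansion in the surreal number tree, starting from 0:
Edge 1: R (sign -) -> bounds (-inf, 0), value = -1
Edge 2: R (sign -) -> bounds (-inf, -1), value = -2
Edge 3: B (sign +) -> bounds (-2, -1), value = -3/2
Edge 4: B (sign +) -> bounds (-3/2, -1), value = -5/4
Edge 5: B (sign +) -> bounds (-5/4, -1), value = -9/8
Edge 6: R (sign -) -> bounds (-5/4, -9/8), value = -19/16
Edge 7: R (sign -) -> bounds (-5/4, -19/16), value = -39/32
Game value = -39/32

-39/32


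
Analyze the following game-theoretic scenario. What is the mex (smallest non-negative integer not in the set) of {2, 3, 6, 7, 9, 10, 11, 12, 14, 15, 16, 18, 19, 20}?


Set = {2, 3, 6, 7, 9, 10, 11, 12, 14, 15, 16, 18, 19, 20}
0 is NOT in the set. This is the mex.
mex = 0

0


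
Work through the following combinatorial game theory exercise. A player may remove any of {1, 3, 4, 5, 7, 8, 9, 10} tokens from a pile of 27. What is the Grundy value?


The subtraction set is S = {1, 3, 4, 5, 7, 8, 9, 10}.
G(k) = mex{ G(k - s) : s in S, s <= k }. We compute iteratively: G(0) = 0.
G(1) = mex({0}) = 1
G(2) = mex({1}) = 0
G(3) = mex({0}) = 1
G(4) = mex({0, 1}) = 2
G(5) = mex({0, 1, 2}) = 3
G(6) = mex({0, 1, 3}) = 2
G(7) = mex({0, 1, 2}) = 3
G(8) = mex({0, 1, 2, 3}) = 4
G(9) = mex({0, 1, 2, 3, 4}) = 5
G(10) = mex({0, 1, 2, 3, 5}) = 4
G(11) = mex({0, 1, 2, 3, 4}) = 5
G(12) = mex({0, 1, 2, 3, 4, 5}) = 6
G(13) = mex({1, 2, 3, 4, 5, 6}) = 0
G(14) = mex({0, 2, 3, 4, 5}) = 1
G(15) = mex({1, 2, 3, 4, 5, 6}) = 0
G(16) = mex({0, 2, 3, 4, 5, 6}) = 1
G(17) = mex({0, 1, 3, 4, 5, 6}) = 2
G(18) = mex({0, 1, 2, 4, 5}) = 3
G(19) = mex({0, 1, 3, 4, 5, 6}) = 2
G(20) = mex({0, 1, 2, 4, 5, 6}) = 3
G(21) = mex({0, 1, 2, 3, 5, 6}) = 4
G(22) = mex({0, 1, 2, 3, 4, 6}) = 5
Observe that G(13)..G(22) = 0, 1, 0, 1, 2, 3, 2, 3, 4, 5 repeats G(0)..G(9) = 0, 1, 0, 1, 2, 3, 2, 3, 4, 5.
For k >= max(S) = 10, G(k) is determined by the previous 10 values G(k-10)..G(k-1); a window of 10 consecutive values has recurred shifted by 13, so by induction G(k + 13) = G(k) for all k >= 0: the sequence is periodic from the start with period 13.
One period: G(0..12) = 0, 1, 0, 1, 2, 3, 2, 3, 4, 5, 4, 5, 6.
27 mod 13 = 1, so G(27) = G(1) = 1.

1


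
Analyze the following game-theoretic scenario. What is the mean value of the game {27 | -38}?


Game = {27 | -38}, a switch {a | b} with numbers a > b.
Its thermograph has left wall a - t and right wall b + t, which meet at t = (a - b)/2, where both equal (a + b)/2. So the mast (mean value) is at (a + b)/2.
Mean = (27 + (-38))/2 = -11/2 = -11/2

-11/2


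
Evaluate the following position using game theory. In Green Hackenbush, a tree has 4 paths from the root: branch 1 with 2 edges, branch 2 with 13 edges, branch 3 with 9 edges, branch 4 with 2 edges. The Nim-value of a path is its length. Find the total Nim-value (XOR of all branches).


The tree has 4 branches from the ground vertex.
In Green Hackenbush, the Nim-value of a simple path of length k is k.
Branch 1: length 2, Nim-value = 2
Branch 2: length 13, Nim-value = 13
Branch 3: length 9, Nim-value = 9
Branch 4: length 2, Nim-value = 2
Total Nim-value = XOR of all branch values:
0 XOR 2 = 2
2 XOR 13 = 15
15 XOR 9 = 6
6 XOR 2 = 4
Nim-value of the tree = 4

4


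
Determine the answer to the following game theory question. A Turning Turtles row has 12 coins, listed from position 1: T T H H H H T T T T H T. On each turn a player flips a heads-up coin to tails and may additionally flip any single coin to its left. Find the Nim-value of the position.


Coins: T T H H H H T T T T H T
Key fact: a single head at position k behaves exactly like a Nim heap of size k (turning it to T and optionally flipping a coin at j < k corresponds to moving the heap from k to j, or to 0), and heads combine as a disjunctive sum (two heads at the same place would cancel, matching j XOR j = 0). So the Nim-value is the XOR of the 1-indexed positions of the heads.
Face-up positions (1-indexed): [3, 4, 5, 6, 11]
XOR 0 with 3: 0 XOR 3 = 3
XOR 3 with 4: 3 XOR 4 = 7
XOR 7 with 5: 7 XOR 5 = 2
XOR 2 with 6: 2 XOR 6 = 4
XOR 4 with 11: 4 XOR 11 = 15
Nim-value = 15

15


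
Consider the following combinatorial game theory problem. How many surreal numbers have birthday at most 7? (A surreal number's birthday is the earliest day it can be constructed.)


Day 0: {|} = 0 is born. Count = 1.
Day n: the number of surreal numbers born by day n is 2^(n+1) - 1.
By day 0: 2^1 - 1 = 1
By day 1: 2^2 - 1 = 3
By day 2: 2^3 - 1 = 7
By day 3: 2^4 - 1 = 15
By day 4: 2^5 - 1 = 31
By day 5: 2^6 - 1 = 63
By day 6: 2^7 - 1 = 127
By day 7: 2^8 - 1 = 255
By day 7: 255 surreal numbers.

255


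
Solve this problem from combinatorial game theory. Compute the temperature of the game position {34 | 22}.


The game is {34 | 22}, a switch {a | b} with numbers a > b.
Cooling {a | b} by t gives {a - t | b + t}, which stops being hot when a - t = b + t, i.e. at t = (a - b)/2. So the temperature of a switch is (a - b)/2.
Temperature = (Left option - Right option) / 2
= (34 - (22)) / 2
= 12 / 2
= 6

6


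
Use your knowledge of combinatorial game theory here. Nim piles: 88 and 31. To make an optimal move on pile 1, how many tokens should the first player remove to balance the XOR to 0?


Piles: 88 and 31
Current XOR: 88 XOR 31 = 71 (non-zero, so this is an N-position).
To make the XOR zero, we need to find a move that balances the piles.
For pile 1 (size 88): target = 88 XOR 71 = 31
We reduce pile 1 from 88 to 31.
Tokens removed: 88 - 31 = 57
Verification: 31 XOR 31 = 0

57


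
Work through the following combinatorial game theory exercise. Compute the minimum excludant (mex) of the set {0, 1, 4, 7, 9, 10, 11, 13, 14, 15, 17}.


Set = {0, 1, 4, 7, 9, 10, 11, 13, 14, 15, 17}
0 is in the set.
1 is in the set.
2 is NOT in the set. This is the mex.
mex = 2

2


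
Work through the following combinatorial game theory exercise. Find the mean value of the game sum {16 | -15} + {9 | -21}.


G1 = {16 | -15}, G2 = {9 | -21}
Each is a switch {a | b} with numbers a > b; its mean value is (a + b)/2, and mean value is additive over game sums: m(G1 + G2) = m(G1) + m(G2).
Mean of G1 = (16 + (-15))/2 = 1/2 = 1/2
Mean of G2 = (9 + (-21))/2 = -12/2 = -6
Mean of G1 + G2 = 1/2 + -6 = -11/2

-11/2


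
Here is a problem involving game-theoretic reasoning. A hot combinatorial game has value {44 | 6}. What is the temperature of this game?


The game is {44 | 6}, a switch {a | b} with numbers a > b.
Cooling {a | b} by t gives {a - t | b + t}, which stops being hot when a - t = b + t, i.e. at t = (a - b)/2. So the temperature of a switch is (a - b)/2.
Temperature = (Left option - Right option) / 2
= (44 - (6)) / 2
= 38 / 2
= 19

19


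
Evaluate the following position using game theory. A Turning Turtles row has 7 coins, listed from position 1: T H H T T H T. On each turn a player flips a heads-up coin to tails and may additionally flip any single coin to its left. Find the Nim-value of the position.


Coins: T H H T T H T
Key fact: a single head at position k behaves exactly like a Nim heap of size k (turning it to T and optionally flipping a coin at j < k corresponds to moving the heap from k to j, or to 0), and heads combine as a disjunctive sum (two heads at the same place would cancel, matching j XOR j = 0). So the Nim-value is the XOR of the 1-indexed positions of the heads.
Face-up positions (1-indexed): [2, 3, 6]
XOR 0 with 2: 0 XOR 2 = 2
XOR 2 with 3: 2 XOR 3 = 1
XOR 1 with 6: 1 XOR 6 = 7
Nim-value = 7

7


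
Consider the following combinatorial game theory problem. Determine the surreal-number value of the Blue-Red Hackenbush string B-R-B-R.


Edges (from ground): B-R-B-R
By Berlekamp's sign-expansion rule, a Blue-Red Hackenbush stalk has the value of the surreal number whose sign sequence is the edge sequence with B -> + and R -> -.
Sign sequence: +-+-
Trace the sign expansion in the surreal number tree, starting from 0:
Edge 1: B (sign +) -> bounds (0, +inf), value = 1
Edge 2: R (sign -) -> bounds (0, 1), value = 1/2
Edge 3: B (sign +) -> bounds (1/2, 1), value = 3/4
Edge 4: R (sign -) -> bounds (1/2, 3/4), value = 5/8
Game value = 5/8

5/8


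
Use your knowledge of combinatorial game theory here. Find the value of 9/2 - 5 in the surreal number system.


x = 9/2, y = 5
Converting to common denominator: 2
x = 9/2, y = 10/2
x - y = 9/2 - 5 = -1/2

-1/2


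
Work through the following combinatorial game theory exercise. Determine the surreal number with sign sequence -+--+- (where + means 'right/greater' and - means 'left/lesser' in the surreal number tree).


Sign expansion: -+--+-
Rule: track bounds (lo, hi), initially (-inf, +inf). On '+', the current value becomes lo and we move to the simplest number in (value, hi): value + 1 if hi = +inf, otherwise the midpoint (value + hi)/2. On '-', the current value becomes hi and we move to value - 1 if lo = -inf, otherwise the midpoint (lo + value)/2.
Start at 0.
Step 1: sign = -, move left. Bounds: (-inf, 0). Value = -1
Step 2: sign = +, move right. Bounds: (-1, 0). Value = -1/2
Step 3: sign = -, move left. Bounds: (-1, -1/2). Value = -3/4
Step 4: sign = -, move left. Bounds: (-1, -3/4). Value = -7/8
Step 5: sign = +, move right. Bounds: (-7/8, -3/4). Value = -13/16
Step 6: sign = -, move left. Bounds: (-7/8, -13/16). Value = -27/32
The surreal number with sign expansion -+--+- is -27/32.

-27/32


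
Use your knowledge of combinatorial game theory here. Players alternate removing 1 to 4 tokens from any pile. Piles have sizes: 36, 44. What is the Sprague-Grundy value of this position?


Subtraction set: {1, 2, 3, 4}
For this subtraction set, G(n) = n mod 5 (period = max + 1 = 5).
Pile 1 (size 36): G(36) = 36 mod 5 = 1
Pile 2 (size 44): G(44) = 44 mod 5 = 4
Total Grundy value = XOR of all: 1 XOR 4 = 5

5


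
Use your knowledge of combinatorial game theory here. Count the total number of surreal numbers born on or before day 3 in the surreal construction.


Day 0: {|} = 0 is born. Count = 1.
Day n: the number of surreal numbers born by day n is 2^(n+1) - 1.
By day 0: 2^1 - 1 = 1
By day 1: 2^2 - 1 = 3
By day 2: 2^3 - 1 = 7
By day 3: 2^4 - 1 = 15
By day 3: 15 surreal numbers.

15


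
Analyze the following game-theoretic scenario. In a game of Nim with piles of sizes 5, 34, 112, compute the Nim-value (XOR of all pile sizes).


We need the XOR (exclusive or) of all pile sizes.
After XOR-ing pile 1 (size 5): 0 XOR 5 = 5
After XOR-ing pile 2 (size 34): 5 XOR 34 = 39
After XOR-ing pile 3 (size 112): 39 XOR 112 = 87
The Nim-value of this position is 87.

87


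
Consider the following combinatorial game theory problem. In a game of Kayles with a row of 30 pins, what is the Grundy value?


Kayles: a move removes 1 or 2 adjacent pins from a contiguous row.
Removing pins from a row of k leaves two independent rows (a, b) with a + b = k - 1 (one pin) or a + b = k - 2 (two pins); an end removal gives a = 0.
By Sprague-Grundy, G(k) = mex{ G(a) XOR G(b) } over all these splits. G(0) = 0.
G(1): splits (0,0):0^0=0 -> mex({0}) = 1
G(2): splits (0,1):0^1=1 (0,0):0^0=0 -> mex({0, 1}) = 2
G(3): splits (0,2):0^2=2 (1,1):1^1=0 (0,1):0^1=1 -> mex({0, 1, 2}) = 3
G(4): splits (0,3):0^3=3 (1,2):1^2=3 (0,2):0^2=2 (1,1):1^1=0 -> mex({0, 2, 3}) = 1
G(5): splits (0,4):0^1=1 (1,3):1^3=2 (2,2):2^2=0 (0,3):0^3=3 (1,2):1^2=3 -> mex({0, 1, 2, 3}) = 4
G(6) = mex({0, 1, 2, 4}) = 3
G(7) = mex({0, 1, 3, 4, 5}) = 2
G(8) = mex({0, 2, 3, 5, 6}) = 1
G(9) = mex({0, 1, 2, 3, 6, 7}) = 4
G(10) = mex({0, 1, 3, 4, 5, 7}) = 2
G(11) = mex({0, 1, 2, 3, 4, 5}) = 6
G(12) = mex({0, 1, 2, 3, 5, 6, 7}) = 4
G(13) = mex({0, 2, 3, 4, 6, 7}) = 1
G(14) = mex({0, 1, 4, 5, 6, 7}) = 2
G(15) = mex({0, 1, 2, 3, 4, 5, 6}) = 7
G(16) = mex({0, 2, 3, 5, 6, 7}) = 1
G(17) = mex({0, 1, 2, 3, 5, 6, 7}) = 4
G(18) = mex({0, 1, 2, 4, 5, 6}) = 3
G(19) = mex({0, 1, 3, 4, 5, 7}) = 2
G(20) = mex({0, 2, 3, 4, 5, 6, 7}) = 1
G(21) = mex({0, 1, 2, 3, 5, 6, 7}) = 4
G(22) = mex({0, 1, 2, 3, 4, 5, 7}) = 6
G(23) = mex({0, 1, 2, 3, 4, 5, 6}) = 7
G(24) = mex({0, 1, 2, 3, 5, 6, 7}) = 4
G(25) = mex({0, 2, 3, 4, 6, 7}) = 1
G(26) = mex({0, 1, 3, 4, 5, 6, 7}) = 2
G(27) = mex({0, 1, 2, 3, 4, 5, 6, 7}) = 8
G(28) = mex({0, 1, 2, 3, 4, 6, 7, 8}) = 5
G(29) = mex({0, 1, 2, 3, 5, 6, 7, 8, 9}) = 4
G(30) = mex({0, 1, 2, 3, 4, 5, 6, 9, 10}) = 7
Therefore G(30) = 7.

7


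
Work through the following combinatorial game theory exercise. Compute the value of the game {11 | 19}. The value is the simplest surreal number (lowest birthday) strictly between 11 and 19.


Left options: {11}, max = 11
Right options: {19}, min = 19
All options are numbers and max(Left) < min(Right), so by the simplicity theorem the value is the simplest (earliest-born) number strictly between 11 and 19.
Integers 12 through 18 all lie strictly between 11 and 19.
Among integers, the simplest (lowest birthday = smallest |n|; 0 is born on day 0, +-n on day n) is 12.
No non-integer in the interval can be simpler: if x is a non-integer in the interval, then floor(x) or ceil(x) also lies in the interval (the interval contains an integer), and both are proper prefixes of x's sign expansion, i.e. born earlier. So the game value is 12.
Game value = 12

12


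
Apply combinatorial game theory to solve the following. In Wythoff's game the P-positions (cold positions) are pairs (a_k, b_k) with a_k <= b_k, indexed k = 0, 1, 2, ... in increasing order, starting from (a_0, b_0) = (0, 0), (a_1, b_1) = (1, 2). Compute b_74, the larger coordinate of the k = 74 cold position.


By Wythoff's theorem, a_k = floor(k * phi) and b_k = floor(k * phi^2) = a_k + k, where phi = (1 + sqrt(5))/2 is the golden ratio.
phi = (1 + sqrt(5))/2 = 1.618034
phi^2 = phi + 1 = 2.618034
k = 74
k * phi^2 = 74 * 2.618034 = 193.734515
b_74 = floor(k * phi^2) = 193 (check: a_74 + k = 119 + 74 = 193)

193


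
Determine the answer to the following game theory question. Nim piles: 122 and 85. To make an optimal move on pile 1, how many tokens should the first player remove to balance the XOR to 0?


Piles: 122 and 85
Current XOR: 122 XOR 85 = 47 (non-zero, so this is an N-position).
To make the XOR zero, we need to find a move that balances the piles.
For pile 1 (size 122): target = 122 XOR 47 = 85
We reduce pile 1 from 122 to 85.
Tokens removed: 122 - 85 = 37
Verification: 85 XOR 85 = 0

37


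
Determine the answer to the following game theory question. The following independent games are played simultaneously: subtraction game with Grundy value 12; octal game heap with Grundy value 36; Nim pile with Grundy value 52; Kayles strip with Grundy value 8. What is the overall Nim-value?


By the Sprague-Grundy theorem, the Grundy value of a sum of games is the XOR of individual Grundy values.
subtraction game: Grundy value = 12. Running XOR: 0 XOR 12 = 12
octal game heap: Grundy value = 36. Running XOR: 12 XOR 36 = 40
Nim pile: Grundy value = 52. Running XOR: 40 XOR 52 = 28
Kayles strip: Grundy value = 8. Running XOR: 28 XOR 8 = 20
The combined Grundy value is 20.

20


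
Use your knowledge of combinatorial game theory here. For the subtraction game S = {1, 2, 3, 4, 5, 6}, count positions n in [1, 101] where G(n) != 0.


Subtraction set S = {1, 2, 3, 4, 5, 6}, so G(n) = n mod 7.
G(n) = 0 when n is a multiple of 7.
Multiples of 7 in [1, 101]: 14
N-positions (nonzero Grundy) = 101 - 14 = 87

87


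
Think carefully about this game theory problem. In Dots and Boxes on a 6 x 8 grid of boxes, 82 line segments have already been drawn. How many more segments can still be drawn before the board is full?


Grid: 6 x 8 boxes, i.e. 7 rows and 9 columns of dots.
Horizontal edges: (rows + 1) * cols = 7 * 8 = 56
Vertical edges: rows * (cols + 1) = 6 * 9 = 54
Total edges: 56 + 54 = 110
Edges drawn: 82
Remaining: 110 - 82 = 28

28


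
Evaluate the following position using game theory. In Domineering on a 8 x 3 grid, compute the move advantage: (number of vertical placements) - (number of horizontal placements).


Board is 8 x 3 (rows x cols).
Left (vertical) placements: (rows-1) * cols = 7 * 3 = 21
Right (horizontal) placements: rows * (cols-1) = 8 * 2 = 16
Advantage = Left - Right = 21 - 16 = 5

5


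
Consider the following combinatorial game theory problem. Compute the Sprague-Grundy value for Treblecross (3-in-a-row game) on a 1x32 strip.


Treblecross: place X on empty cells; 3-in-a-row wins.
Playing within two cells of an existing X lets the opponent win at once, so sensible play treats the cells i-2..i+2 around each X as dead. The player left with no safe cell loses, so this is a normal-play take-away game on strips of safe cells.
Placing X at cell i (0-indexed) of a strip of k safe cells leaves independent strips of sizes max(0, i-2) and max(0, k-i-3). Hence G(k) = mex{ G(max(0,i-2)) XOR G(max(0,k-i-3)) : 0 <= i < k }, with G(0) = 0.
G(1): splits (0,0):0^0=0 -> mex({0}) = 1
G(2): splits (0,0):0^0=0 -> mex({0}) = 1
G(3): splits (0,0):0^0=0 -> mex({0}) = 1
G(4): splits (0,1):0^1=1 (0,0):0^0=0 -> mex({0, 1}) = 2
G(5): splits (0,2):0^1=1 (0,1):0^1=1 (0,0):0^0=0 -> mex({0, 1}) = 2
G(6) = mex({1}) = 0
G(7) = mex({0, 1, 2}) = 3
G(8) = mex({0, 1, 2}) = 3
G(9) = mex({0, 2}) = 1
G(10) = mex({0, 2, 3}) = 1
G(11) = mex({0, 3}) = 1
G(12) = mex({1, 3}) = 0
G(13) = mex({0, 1, 2, 3}) = 4
G(14) = mex({0, 1, 2}) = 3
G(15) = mex({0, 1, 2}) = 3
G(16) = mex({0, 1, 2, 4}) = 3
G(17) = mex({0, 1, 3, 4}) = 2
G(18) = mex({0, 1, 3, 4}) = 2
G(19) = mex({0, 1, 3, 5}) = 2
G(20) = mex({0, 1, 2, 3, 5}) = 4
G(21) = mex({0, 1, 2, 3, 5}) = 4
G(22) = mex({1, 2, 6}) = 0
G(23) = mex({0, 1, 2, 3, 4, 6}) = 5
G(24) = mex({0, 1, 2, 3, 4}) = 5
G(25) = mex({0, 1, 3, 4, 7}) = 2
G(26) = mex({0, 1, 3, 4, 5, 7}) = 2
G(27) = mex({0, 1, 3, 5}) = 2
G(28) = mex({0, 1, 2, 5}) = 3
G(29) = mex({0, 1, 2, 4, 5, 6}) = 3
G(30) = mex({1, 2, 4, 6}) = 0
G(31) = mex({0, 1, 2, 3, 4, 6}) = 5
G(32) = mex({1, 2, 3, 4, 7}) = 0
Therefore G(32) = 0.

0


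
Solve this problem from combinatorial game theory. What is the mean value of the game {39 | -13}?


Game = {39 | -13}, a switch {a | b} with numbers a > b.
Its thermograph has left wall a - t and right wall b + t, which meet at t = (a - b)/2, where both equal (a + b)/2. So the mast (mean value) is at (a + b)/2.
Mean = (39 + (-13))/2 = 26/2 = 13

13


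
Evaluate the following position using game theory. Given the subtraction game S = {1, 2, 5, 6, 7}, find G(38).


The subtraction set is S = {1, 2, 5, 6, 7}.
G(k) = mex{ G(k - s) : s in S, s <= k }. We compute iteratively: G(0) = 0.
G(1) = mex({0}) = 1
G(2) = mex({0, 1}) = 2
G(3) = mex({1, 2}) = 0
G(4) = mex({0, 2}) = 1
G(5) = mex({0, 1}) = 2
G(6) = mex({0, 1, 2}) = 3
G(7) = mex({0, 1, 2, 3}) = 4
G(8) = mex({0, 1, 2, 3, 4}) = 5
G(9) = mex({0, 1, 2, 4, 5}) = 3
G(10) = mex({0, 1, 2, 3, 5}) = 4
G(11) = mex({1, 2, 3, 4}) = 0
G(12) = mex({0, 2, 3, 4}) = 1
G(13) = mex({0, 1, 3, 4, 5}) = 2
G(14) = mex({1, 2, 3, 4, 5}) = 0
G(15) = mex({0, 2, 3, 4, 5}) = 1
G(16) = mex({0, 1, 3, 4}) = 2
G(17) = mex({0, 1, 2, 4}) = 3
Observe that G(11)..G(17) = 0, 1, 2, 0, 1, 2, 3 repeats G(0)..G(6) = 0, 1, 2, 0, 1, 2, 3.
For k >= max(S) = 7, G(k) is determined by the previous 7 values G(k-7)..G(k-1); a window of 7 consecutive values has recurred shifted by 11, so by induction G(k + 11) = G(k) for all k >= 0: the sequence is periodic from the start with period 11.
One period: G(0..10) = 0, 1, 2, 0, 1, 2, 3, 4, 5, 3, 4.
38 mod 11 = 5, so G(38) = G(5) = 2.

2


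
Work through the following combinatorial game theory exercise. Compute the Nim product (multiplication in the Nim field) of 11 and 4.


Nim multiplication is bilinear over XOR: (u XOR v) * w = (u*w) XOR (v*w).
So we split each operand into its bit components and XOR the pairwise Nim products.
11 = 1 + 2 + 8 (as XOR of powers of 2).
4 = 4 (as XOR of powers of 2).
Using the standard Nim-product table on single bits:
  2*2 = 3,   2*4 = 8,   2*8 = 12,
  4*4 = 6,   4*8 = 11,  8*8 = 13,
and  1*x = x (identity), k*l = l*k (commutative).
Pairwise Nim products:
  1 * 4 = 4
  2 * 4 = 8
  8 * 4 = 11
XOR them: 4 XOR 8 XOR 11 = 7.
Result: 11 * 4 = 7 (in Nim).

7


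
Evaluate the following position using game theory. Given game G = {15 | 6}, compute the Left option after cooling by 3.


Original game: {15 | 6} (a switch {a | b} with a > b).
Cooling by t (for t below the temperature (a - b)/2 = 9/2) taxes each move by t: {a | b} cooled by t is {a - t | b + t}.
Cooling amount: t = 3
Cooled Left option: 15 - 3 = 12
Cooled Right option: 6 + 3 = 9
Cooled game: {12 | 9}
Left option = 12

12


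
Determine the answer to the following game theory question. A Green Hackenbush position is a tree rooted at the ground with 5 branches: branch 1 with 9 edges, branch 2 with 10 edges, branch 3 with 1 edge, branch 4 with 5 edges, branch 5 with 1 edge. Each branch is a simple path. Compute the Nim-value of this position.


The tree has 5 branches from the ground vertex.
In Green Hackenbush, the Nim-value of a simple path of length k is k.
Branch 1: length 9, Nim-value = 9
Branch 2: length 10, Nim-value = 10
Branch 3: length 1, Nim-value = 1
Branch 4: length 5, Nim-value = 5
Branch 5: length 1, Nim-value = 1
Total Nim-value = XOR of all branch values:
0 XOR 9 = 9
9 XOR 10 = 3
3 XOR 1 = 2
2 XOR 5 = 7
7 XOR 1 = 6
Nim-value of the tree = 6

6


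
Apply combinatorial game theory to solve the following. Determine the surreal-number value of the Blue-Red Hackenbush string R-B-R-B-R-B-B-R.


Edges (from ground): R-B-R-B-R-B-B-R
By Berlekamp's sign-expansion rule, a Blue-Red Hackenbush stalk has the value of the surreal number whose sign sequence is the edge sequence with B -> + and R -> -.
Sign sequence: -+-+-++-
Trace the sign expansion in the surreal number tree, starting from 0:
Edge 1: R (sign -) -> bounds (-inf, 0), value = -1
Edge 2: B (sign +) -> bounds (-1, 0), value = -1/2
Edge 3: R (sign -) -> bounds (-1, -1/2), value = -3/4
Edge 4: B (sign +) -> bounds (-3/4, -1/2), value = -5/8
Edge 5: R (sign -) -> bounds (-3/4, -5/8), value = -11/16
Edge 6: B (sign +) -> bounds (-11/16, -5/8), value = -21/32
Edge 7: B (sign +) -> bounds (-21/32, -5/8), value = -41/64
Edge 8: R (sign -) -> bounds (-21/32, -41/64), value = -83/128
Game value = -83/128

-83/128


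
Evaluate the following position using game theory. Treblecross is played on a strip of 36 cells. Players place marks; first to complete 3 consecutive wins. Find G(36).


Treblecross: place X on empty cells; 3-in-a-row wins.
Playing within two cells of an existing X lets the opponent win at once, so sensible play treats the cells i-2..i+2 around each X as dead. The player left with no safe cell loses, so this is a normal-play take-away game on strips of safe cells.
Placing X at cell i (0-indexed) of a strip of k safe cells leaves independent strips of sizes max(0, i-2) and max(0, k-i-3). Hence G(k) = mex{ G(max(0,i-2)) XOR G(max(0,k-i-3)) : 0 <= i < k }, with G(0) = 0.
G(1): splits (0,0):0^0=0 -> mex({0}) = 1
G(2): splits (0,0):0^0=0 -> mex({0}) = 1
G(3): splits (0,0):0^0=0 -> mex({0}) = 1
G(4): splits (0,1):0^1=1 (0,0):0^0=0 -> mex({0, 1}) = 2
G(5): splits (0,2):0^1=1 (0,1):0^1=1 (0,0):0^0=0 -> mex({0, 1}) = 2
G(6) = mex({1}) = 0
G(7) = mex({0, 1, 2}) = 3
G(8) = mex({0, 1, 2}) = 3
G(9) = mex({0, 2}) = 1
G(10) = mex({0, 2, 3}) = 1
G(11) = mex({0, 3}) = 1
G(12) = mex({1, 3}) = 0
G(13) = mex({0, 1, 2, 3}) = 4
G(14) = mex({0, 1, 2}) = 3
G(15) = mex({0, 1, 2}) = 3
G(16) = mex({0, 1, 2, 4}) = 3
G(17) = mex({0, 1, 3, 4}) = 2
G(18) = mex({0, 1, 3, 4}) = 2
G(19) = mex({0, 1, 3, 5}) = 2
G(20) = mex({0, 1, 2, 3, 5}) = 4
G(21) = mex({0, 1, 2, 3, 5}) = 4
G(22) = mex({1, 2, 6}) = 0
G(23) = mex({0, 1, 2, 3, 4, 6}) = 5
G(24) = mex({0, 1, 2, 3, 4}) = 5
G(25) = mex({0, 1, 3, 4, 7}) = 2
G(26) = mex({0, 1, 3, 4, 5, 7}) = 2
G(27) = mex({0, 1, 3, 5}) = 2
G(28) = mex({0, 1, 2, 5}) = 3
G(29) = mex({0, 1, 2, 4, 5, 6}) = 3
G(30) = mex({1, 2, 4, 6}) = 0
G(31) = mex({0, 1, 2, 3, 4, 6}) = 5
G(32) = mex({1, 2, 3, 4, 7}) = 0
G(33) = mex({0, 3, 7}) = 1
G(34) = mex({0, 2, 3, 5, 7}) = 1
G(35) = mex({0, 2, 3, 5, 6}) = 1
G(36) = mex({0, 1, 2, 5, 6}) = 3
Therefore G(36) = 3.

3


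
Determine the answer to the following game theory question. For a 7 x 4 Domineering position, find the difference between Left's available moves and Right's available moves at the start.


Board is 7 x 4 (rows x cols).
Left (vertical) placements: (rows-1) * cols = 6 * 4 = 24
Right (horizontal) placements: rows * (cols-1) = 7 * 3 = 21
Advantage = Left - Right = 24 - 21 = 3

3


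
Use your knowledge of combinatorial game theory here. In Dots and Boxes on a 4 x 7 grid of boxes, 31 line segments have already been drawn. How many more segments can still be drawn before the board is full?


Grid: 4 x 7 boxes, i.e. 5 rows and 8 columns of dots.
Horizontal edges: (rows + 1) * cols = 5 * 7 = 35
Vertical edges: rows * (cols + 1) = 4 * 8 = 32
Total edges: 35 + 32 = 67
Edges drawn: 31
Remaining: 67 - 31 = 36

36


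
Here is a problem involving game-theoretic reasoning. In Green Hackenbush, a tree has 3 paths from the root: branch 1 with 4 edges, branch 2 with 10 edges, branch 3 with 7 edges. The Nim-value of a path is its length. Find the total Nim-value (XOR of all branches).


The tree has 3 branches from the ground vertex.
In Green Hackenbush, the Nim-value of a simple path of length k is k.
Branch 1: length 4, Nim-value = 4
Branch 2: length 10, Nim-value = 10
Branch 3: length 7, Nim-value = 7
Total Nim-value = XOR of all branch values:
0 XOR 4 = 4
4 XOR 10 = 14
14 XOR 7 = 9
Nim-value of the tree = 9

9


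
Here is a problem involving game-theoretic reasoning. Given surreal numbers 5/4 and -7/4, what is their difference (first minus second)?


x = 5/4, y = -7/4
Converting to common denominator: 4
x = 5/4, y = -7/4
x - y = 5/4 - -7/4 = 3

3


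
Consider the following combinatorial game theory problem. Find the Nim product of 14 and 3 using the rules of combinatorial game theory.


Nim multiplication is bilinear over XOR: (u XOR v) * w = (u*w) XOR (v*w).
So we split each operand into its bit components and XOR the pairwise Nim products.
14 = 2 + 4 + 8 (as XOR of powers of 2).
3 = 1 + 2 (as XOR of powers of 2).
Using the standard Nim-product table on single bits:
  2*2 = 3,   2*4 = 8,   2*8 = 12,
  4*4 = 6,   4*8 = 11,  8*8 = 13,
and  1*x = x (identity), k*l = l*k (commutative).
Pairwise Nim products:
  2 * 1 = 2
  2 * 2 = 3
  4 * 1 = 4
  4 * 2 = 8
  8 * 1 = 8
  8 * 2 = 12
XOR them: 2 XOR 3 XOR 4 XOR 8 XOR 8 XOR 12 = 9.
Result: 14 * 3 = 9 (in Nim).

9


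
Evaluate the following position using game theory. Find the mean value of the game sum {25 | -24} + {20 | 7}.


G1 = {25 | -24}, G2 = {20 | 7}
Each is a switch {a | b} with numbers a > b; its mean value is (a + b)/2, and mean value is additive over game sums: m(G1 + G2) = m(G1) + m(G2).
Mean of G1 = (25 + (-24))/2 = 1/2 = 1/2
Mean of G2 = (20 + (7))/2 = 27/2 = 27/2
Mean of G1 + G2 = 1/2 + 27/2 = 14

14


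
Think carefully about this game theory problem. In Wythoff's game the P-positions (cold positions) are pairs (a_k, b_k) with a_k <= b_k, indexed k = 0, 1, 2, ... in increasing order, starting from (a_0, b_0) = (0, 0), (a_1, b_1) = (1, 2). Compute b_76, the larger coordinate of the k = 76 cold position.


By Wythoff's theorem, a_k = floor(k * phi) and b_k = floor(k * phi^2) = a_k + k, where phi = (1 + sqrt(5))/2 is the golden ratio.
phi = (1 + sqrt(5))/2 = 1.618034
phi^2 = phi + 1 = 2.618034
k = 76
k * phi^2 = 76 * 2.618034 = 198.970583
b_76 = floor(k * phi^2) = 198 (check: a_76 + k = 122 + 76 = 198)

198


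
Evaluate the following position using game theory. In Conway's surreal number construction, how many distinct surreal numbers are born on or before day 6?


Day 0: {|} = 0 is born. Count = 1.
Day n: the number of surreal numbers born by day n is 2^(n+1) - 1.
By day 0: 2^1 - 1 = 1
By day 1: 2^2 - 1 = 3
By day 2: 2^3 - 1 = 7
By day 3: 2^4 - 1 = 15
By day 4: 2^5 - 1 = 31
By day 5: 2^6 - 1 = 63
By day 6: 2^7 - 1 = 127
By day 6: 127 surreal numbers.

127


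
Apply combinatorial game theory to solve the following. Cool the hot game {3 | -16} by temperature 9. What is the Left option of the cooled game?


Original game: {3 | -16} (a switch {a | b} with a > b).
Cooling by t (for t below the temperature (a - b)/2 = 19/2) taxes each move by t: {a | b} cooled by t is {a - t | b + t}.
Cooling amount: t = 9
Cooled Left option: 3 - 9 = -6
Cooled Right option: -16 + 9 = -7
Cooled game: {-6 | -7}
Left option = -6

-6


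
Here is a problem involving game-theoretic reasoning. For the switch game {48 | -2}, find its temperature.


The game is {48 | -2}, a switch {a | b} with numbers a > b.
Cooling {a | b} by t gives {a - t | b + t}, which stops being hot when a - t = b + t, i.e. at t = (a - b)/2. So the temperature of a switch is (a - b)/2.
Temperature = (Left option - Right option) / 2
= (48 - (-2)) / 2
= 50 / 2
= 25

25


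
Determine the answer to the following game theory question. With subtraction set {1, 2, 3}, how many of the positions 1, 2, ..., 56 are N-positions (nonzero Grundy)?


Subtraction set S = {1, 2, 3}, so G(n) = n mod 4.
G(n) = 0 when n is a multiple of 4.
Multiples of 4 in [1, 56]: 14
N-positions (nonzero Grundy) = 56 - 14 = 42

42


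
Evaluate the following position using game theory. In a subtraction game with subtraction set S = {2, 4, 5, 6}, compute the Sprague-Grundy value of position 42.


The subtraction set is S = {2, 4, 5, 6}.
G(k) = mex{ G(k - s) : s in S, s <= k }. We compute iteratively: G(0) = 0.
G(1) = mex({}) = 0
G(2) = mex({0}) = 1
G(3) = mex({0}) = 1
G(4) = mex({0, 1}) = 2
G(5) = mex({0, 1}) = 2
G(6) = mex({0, 1, 2}) = 3
G(7) = mex({0, 1, 2}) = 3
G(8) = mex({1, 2, 3}) = 0
G(9) = mex({1, 2, 3}) = 0
G(10) = mex({0, 2, 3}) = 1
G(11) = mex({0, 2, 3}) = 1
G(12) = mex({0, 1, 3}) = 2
G(13) = mex({0, 1, 3}) = 2
Observe that G(8)..G(13) = 0, 0, 1, 1, 2, 2 repeats G(0)..G(5) = 0, 0, 1, 1, 2, 2.
For k >= max(S) = 6, G(k) is determined by the previous 6 values G(k-6)..G(k-1); a window of 6 consecutive values has recurred shifted by 8, so by induction G(k + 8) = G(k) for all k >= 0: the sequence is periodic from the start with period 8.
One period: G(0..7) = 0, 0, 1, 1, 2, 2, 3, 3.
42 mod 8 = 2, so G(42) = G(2) = 1.

1


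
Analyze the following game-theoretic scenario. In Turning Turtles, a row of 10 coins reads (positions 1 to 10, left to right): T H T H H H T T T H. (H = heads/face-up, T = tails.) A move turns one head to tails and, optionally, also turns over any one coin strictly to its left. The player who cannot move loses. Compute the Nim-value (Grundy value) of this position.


Coins: T H T H H H T T T H
Key fact: a single head at position k behaves exactly like a Nim heap of size k (turning it to T and optionally flipping a coin at j < k corresponds to moving the heap from k to j, or to 0), and heads combine as a disjunctive sum (two heads at the same place would cancel, matching j XOR j = 0). So the Nim-value is the XOR of the 1-indexed positions of the heads.
Face-up positions (1-indexed): [2, 4, 5, 6, 10]
XOR 0 with 2: 0 XOR 2 = 2
XOR 2 with 4: 2 XOR 4 = 6
XOR 6 with 5: 6 XOR 5 = 3
XOR 3 with 6: 3 XOR 6 = 5
XOR 5 with 10: 5 XOR 10 = 15
Nim-value = 15

15


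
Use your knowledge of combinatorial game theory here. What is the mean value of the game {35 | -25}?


Game = {35 | -25}, a switch {a | b} with numbers a > b.
Its thermograph has left wall a - t and right wall b + t, which meet at t = (a - b)/2, where both equal (a + b)/2. So the mast (mean value) is at (a + b)/2.
Mean = (35 + (-25))/2 = 10/2 = 5

5


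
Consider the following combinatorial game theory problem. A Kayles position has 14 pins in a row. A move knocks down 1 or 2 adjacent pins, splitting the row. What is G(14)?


Kayles: a move removes 1 or 2 adjacent pins from a contiguous row.
Removing pins from a row of k leaves two independent rows (a, b) with a + b = k - 1 (one pin) or a + b = k - 2 (two pins); an end removal gives a = 0.
By Sprague-Grundy, G(k) = mex{ G(a) XOR G(b) } over all these splits. G(0) = 0.
G(1): splits (0,0):0^0=0 -> mex({0}) = 1
G(2): splits (0,1):0^1=1 (0,0):0^0=0 -> mex({0, 1}) = 2
G(3): splits (0,2):0^2=2 (1,1):1^1=0 (0,1):0^1=1 -> mex({0, 1, 2}) = 3
G(4): splits (0,3):0^3=3 (1,2):1^2=3 (0,2):0^2=2 (1,1):1^1=0 -> mex({0, 2, 3}) = 1
G(5): splits (0,4):0^1=1 (1,3):1^3=2 (2,2):2^2=0 (0,3):0^3=3 (1,2):1^2=3 -> mex({0, 1, 2, 3}) = 4
G(6) = mex({0, 1, 2, 4}) = 3
G(7) = mex({0, 1, 3, 4, 5}) = 2
G(8) = mex({0, 2, 3, 5, 6}) = 1
G(9) = mex({0, 1, 2, 3, 6, 7}) = 4
G(10) = mex({0, 1, 3, 4, 5, 7}) = 2
G(11) = mex({0, 1, 2, 3, 4, 5}) = 6
G(12) = mex({0, 1, 2, 3, 5, 6, 7}) = 4
G(13) = mex({0, 2, 3, 4, 6, 7}) = 1
G(14) = mex({0, 1, 4, 5, 6, 7}) = 2
Therefore G(14) = 2.

2


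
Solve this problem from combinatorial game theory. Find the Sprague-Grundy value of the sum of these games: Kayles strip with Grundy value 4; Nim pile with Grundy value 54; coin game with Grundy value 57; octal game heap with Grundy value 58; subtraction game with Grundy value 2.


By the Sprague-Grundy theorem, the Grundy value of a sum of games is the XOR of individual Grundy values.
Kayles strip: Grundy value = 4. Running XOR: 0 XOR 4 = 4
Nim pile: Grundy value = 54. Running XOR: 4 XOR 54 = 50
coin game: Grundy value = 57. Running XOR: 50 XOR 57 = 11
octal game heap: Grundy value = 58. Running XOR: 11 XOR 58 = 49
subtraction game: Grundy value = 2. Running XOR: 49 XOR 2 = 51
The combined Grundy value is 51.

51


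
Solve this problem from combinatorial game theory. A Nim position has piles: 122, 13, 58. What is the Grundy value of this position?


We need the XOR (exclusive or) of all pile sizes.
After XOR-ing pile 1 (size 122): 0 XOR 122 = 122
After XOR-ing pile 2 (size 13): 122 XOR 13 = 119
After XOR-ing pile 3 (size 58): 119 XOR 58 = 77
The Nim-value of this position is 77.

77


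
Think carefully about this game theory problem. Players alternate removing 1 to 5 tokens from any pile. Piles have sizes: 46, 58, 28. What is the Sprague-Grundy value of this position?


Subtraction set: {1, 2, 3, 4, 5}
For this subtraction set, G(n) = n mod 6 (period = max + 1 = 6).
Pile 1 (size 46): G(46) = 46 mod 6 = 4
Pile 2 (size 58): G(58) = 58 mod 6 = 4
Pile 3 (size 28): G(28) = 28 mod 6 = 4
Total Grundy value = XOR of all: 4 XOR 4 XOR 4 = 4

4


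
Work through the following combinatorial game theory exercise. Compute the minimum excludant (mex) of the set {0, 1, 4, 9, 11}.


Set = {0, 1, 4, 9, 11}
0 is in the set.
1 is in the set.
2 is NOT in the set. This is the mex.
mex = 2

2


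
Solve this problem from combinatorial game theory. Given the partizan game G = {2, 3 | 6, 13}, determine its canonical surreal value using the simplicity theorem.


Left options: {2, 3}, max = 3
Right options: {6, 13}, min = 6
All options are numbers and max(Left) < min(Right), so by the simplicity theorem the value is the simplest (earliest-born) number strictly between 3 and 6.
Integers 4 through 5 all lie strictly between 3 and 6.
Among integers, the simplest (lowest birthday = smallest |n|; 0 is born on day 0, +-n on day n) is 4.
No non-integer in the interval can be simpler: if x is a non-integer in the interval, then floor(x) or ceil(x) also lies in the interval (the interval contains an integer), and both are proper prefixes of x's sign expansion, i.e. born earlier. So the game value is 4.
Game value = 4

4


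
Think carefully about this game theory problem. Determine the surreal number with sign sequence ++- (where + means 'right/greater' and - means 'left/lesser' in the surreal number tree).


Sign expansion: ++-
Rule: track bounds (lo, hi), initially (-inf, +inf). On '+', the current value becomes lo and we move to the simplest number in (value, hi): value + 1 if hi = +inf, otherwise the midpoint (value + hi)/2. On '-', the current value becomes hi and we move to value - 1 if lo = -inf, otherwise the midpoint (lo + value)/2.
Start at 0.
Step 1: sign = +, move right. Bounds: (0, +inf). Value = 1
Step 2: sign = +, move right. Bounds: (1, +inf). Value = 2
Step 3: sign = -, move left. Bounds: (1, 2). Value = 3/2
The surreal number with sign expansion ++- is 3/2.

3/2


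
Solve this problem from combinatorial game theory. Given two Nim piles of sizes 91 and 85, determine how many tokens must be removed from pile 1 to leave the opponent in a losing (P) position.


Piles: 91 and 85
Current XOR: 91 XOR 85 = 14 (non-zero, so this is an N-position).
To make the XOR zero, we need to find a move that balances the piles.
For pile 1 (size 91): target = 91 XOR 14 = 85
We reduce pile 1 from 91 to 85.
Tokens removed: 91 - 85 = 6
Verification: 85 XOR 85 = 0

6
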